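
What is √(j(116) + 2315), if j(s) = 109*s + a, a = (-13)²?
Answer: 2*√3782 ≈ 123.00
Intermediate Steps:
a = 169
j(s) = 169 + 109*s (j(s) = 109*s + 169 = 169 + 109*s)
√(j(116) + 2315) = √((169 + 109*116) + 2315) = √((169 + 12644) + 2315) = √(12813 + 2315) = √15128 = 2*√3782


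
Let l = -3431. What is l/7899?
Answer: -3431/7899 ≈ -0.43436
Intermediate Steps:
l/7899 = -3431/7899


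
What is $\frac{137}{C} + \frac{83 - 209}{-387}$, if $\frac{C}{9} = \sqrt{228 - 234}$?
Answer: $\frac{14}{43} - \frac{137 i \sqrt{6}}{54} \approx 0.32558 - 6.2144 i$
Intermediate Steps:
$C = 9 i \sqrt{6}$ ($C = 9 \sqrt{228 - 234} = 9 \sqrt{-6} = 9 i \sqrt{6} \approx 22.045 i$)
$\frac{137}{C} + \frac{83 - 209}{-387} = \frac{137}{9 i \sqrt{6}} + \frac{83 - 209}{-387} = 137 \left(- \frac{i \sqrt{6}}{54}\right) + \left(83 - 209\right) \left(- \frac{1}{387}\right) = - \frac{137 i \sqrt{6}}{54} - - \frac{14}{43} = - \frac{137 i \sqrt{6}}{54} + \frac{14}{43} = \frac{14}{43} - \frac{137 i \sqrt{6}}{54}$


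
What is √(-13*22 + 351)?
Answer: √65 ≈ 8.0623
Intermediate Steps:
√(-13*22 + 351) = √(-286 + 351) = √65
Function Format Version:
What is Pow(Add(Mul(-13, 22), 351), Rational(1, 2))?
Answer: Pow(65, Rational(1, 2)) ≈ 8.0623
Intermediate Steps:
Pow(Add(Mul(-13, 22), 351), Rational(1, 2)) = Pow(Add(-286, 351), Rational(1, 2)) = Pow(65, Rational(1, 2))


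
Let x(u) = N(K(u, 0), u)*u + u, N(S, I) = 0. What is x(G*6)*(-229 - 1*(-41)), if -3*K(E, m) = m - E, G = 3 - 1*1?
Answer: -2256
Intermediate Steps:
G = 2 (G = 3 - 1 = 2)
K(E, m) = -m/3 + E/3 (K(E, m) = -(m - E)/3 = -m/3 + E/3)
x(u) = u (x(u) = 0*u + u = 0 + u = u)
x(G*6)*(-229 - 1*(-41)) = (2*6)*(-229 - 1*(-41)) = 12*(-229 + 41) = 12*(-188) = -2256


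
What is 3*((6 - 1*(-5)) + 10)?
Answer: 63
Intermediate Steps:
3*((6 - 1*(-5)) + 10) = 3*((6 + 5) + 10) = 3*(11 + 10) = 3*21 = 63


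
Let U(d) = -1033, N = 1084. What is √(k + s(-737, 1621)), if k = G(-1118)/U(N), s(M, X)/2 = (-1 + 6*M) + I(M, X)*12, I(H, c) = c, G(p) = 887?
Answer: √32073644891/1033 ≈ 173.37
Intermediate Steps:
s(M, X) = -2 + 12*M + 24*X (s(M, X) = 2*((-1 + 6*M) + X*12) = 2*((-1 + 6*M) + 12*X) = 2*(-1 + 6*M + 12*X) = -2 + 12*M + 24*X)
k = -887/1033 (k = 887/(-1033) = 887*(-1/1033) = -887/1033 ≈ -0.85866)
√(k + s(-737, 1621)) = √(-887/1033 + (-2 + 12*(-737) + 24*1621)) = √(-887/1033 + (-2 - 8844 + 38904)) = √(-887/1033 + 30058) = √(31049027/1033) = √32073644891/1033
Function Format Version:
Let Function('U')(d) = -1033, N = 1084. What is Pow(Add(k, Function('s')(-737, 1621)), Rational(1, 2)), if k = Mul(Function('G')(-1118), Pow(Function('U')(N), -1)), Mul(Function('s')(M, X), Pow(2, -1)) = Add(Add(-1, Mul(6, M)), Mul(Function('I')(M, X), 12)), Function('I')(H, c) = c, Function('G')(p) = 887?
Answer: Mul(Rational(1, 1033), Pow(32073644891, Rational(1, 2))) ≈ 173.37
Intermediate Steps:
Function('s')(M, X) = Add(-2, Mul(12, M), Mul(24, X)) (Function('s')(M, X) = Mul(2, Add(Add(-1, Mul(6, M)), Mul(X, 12))) = Mul(2, Add(Add(-1, Mul(6, M)), Mul(12, X))) = Mul(2, Add(-1, Mul(6, M), Mul(12, X))) = Add(-2, Mul(12, M), Mul(24, X)))
k = Rational(-887, 1033) (k = Mul(887, Pow(-1033, -1)) = Mul(887, Rational(-1, 1033)) = Rational(-887, 1033) ≈ -0.85866)
Pow(Add(k, Function('s')(-737, 1621)), Rational(1, 2)) = Pow(Add(Rational(-887, 1033), Add(-2, Mul(12, -737), Mul(24, 1621))), Rational(1, 2)) = Pow(Add(Rational(-887, 1033), Add(-2, -8844, 38904)), Rational(1, 2)) = Pow(Add(Rational(-887, 1033), 30058), Rational(1, 2)) = Pow(Rational(31049027, 1033), Rational(1, 2)) = Mul(Rational(1, 1033), Pow(32073644891, Rational(1, 2)))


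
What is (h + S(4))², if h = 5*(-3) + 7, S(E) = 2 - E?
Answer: 100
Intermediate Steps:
h = -8 (h = -15 + 7 = -8)
(h + S(4))² = (-8 + (2 - 1*4))² = (-8 + (2 - 4))² = (-8 - 2)² = (-10)² = 100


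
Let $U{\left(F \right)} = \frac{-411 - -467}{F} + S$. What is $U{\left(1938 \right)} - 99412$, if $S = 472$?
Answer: $- \frac{95872832}{969} \approx -98940.0$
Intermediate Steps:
$U{\left(F \right)} = 472 + \frac{56}{F}$ ($U{\left(F \right)} = \frac{-411 - -467}{F} + 472 = \frac{-411 + 467}{F} + 472 = \frac{56}{F} + 472 = 472 + \frac{56}{F}$)
$U{\left(1938 \right)} - 99412 = \left(472 + \frac{56}{1938}\right) - 99412 = \left(472 + 56 \cdot \frac{1}{1938}\right) - 99412 = \left(472 + \frac{28}{969}\right) - 99412 = \frac{457396}{969} - 99412 = - \frac{95872832}{969}$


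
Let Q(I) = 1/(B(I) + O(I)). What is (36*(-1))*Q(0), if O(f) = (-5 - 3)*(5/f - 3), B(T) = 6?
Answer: 0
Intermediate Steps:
O(f) = 24 - 40/f (O(f) = -8*(-3 + 5/f) = 24 - 40/f)
Q(I) = 1/(30 - 40/I) (Q(I) = 1/(6 + (24 - 40/I)) = 1/(30 - 40/I))
(36*(-1))*Q(0) = (36*(-1))*((1/10)*0/(-4 + 3*0)) = -18*0/(5*(-4 + 0)) = -18*0/(5*(-4)) = -18*0*(-1)/(5*4) = -36*0 = 0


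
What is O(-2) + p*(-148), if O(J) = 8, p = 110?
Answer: -16272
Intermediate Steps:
O(-2) + p*(-148) = 8 + 110*(-148) = 8 - 16280 = -16272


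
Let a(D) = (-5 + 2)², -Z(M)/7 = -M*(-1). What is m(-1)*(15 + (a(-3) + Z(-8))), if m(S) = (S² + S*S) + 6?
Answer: 640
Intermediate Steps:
m(S) = 6 + 2*S² (m(S) = (S² + S²) + 6 = 2*S² + 6 = 6 + 2*S²)
Z(M) = -7*M (Z(M) = -7*(-M)*(-1) = -7*M)
a(D) = 9 (a(D) = (-3)² = 9)
m(-1)*(15 + (a(-3) + Z(-8))) = (6 + 2*(-1)²)*(15 + (9 - 7*(-8))) = (6 + 2*1)*(15 + (9 + 56)) = (6 + 2)*(15 + 65) = 8*80 = 640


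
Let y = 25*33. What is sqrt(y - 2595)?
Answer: I*sqrt(1770) ≈ 42.071*I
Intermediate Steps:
y = 825
sqrt(y - 2595) = sqrt(825 - 2595) = sqrt(-1770) = I*sqrt(1770)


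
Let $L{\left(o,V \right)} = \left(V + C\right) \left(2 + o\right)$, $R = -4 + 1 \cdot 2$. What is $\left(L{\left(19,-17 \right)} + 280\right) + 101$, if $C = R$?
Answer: $-18$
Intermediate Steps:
$R = -2$ ($R = -4 + 2 = -2$)
$C = -2$
$L{\left(o,V \right)} = \left(-2 + V\right) \left(2 + o\right)$ ($L{\left(o,V \right)} = \left(V - 2\right) \left(2 + o\right) = \left(-2 + V\right) \left(2 + o\right)$)
$\left(L{\left(19,-17 \right)} + 280\right) + 101 = \left(\left(-4 - 38 + 2 \left(-17\right) - 323\right) + 280\right) + 101 = \left(\left(-4 - 38 - 34 - 323\right) + 280\right) + 101 = \left(-399 + 280\right) + 101 = -119 + 101 = -18$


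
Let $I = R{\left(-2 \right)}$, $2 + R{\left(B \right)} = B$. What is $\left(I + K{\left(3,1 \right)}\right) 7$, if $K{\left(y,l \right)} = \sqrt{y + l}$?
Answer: $-14$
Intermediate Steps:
$R{\left(B \right)} = -2 + B$
$K{\left(y,l \right)} = \sqrt{l + y}$
$I = -4$ ($I = -2 - 2 = -4$)
$\left(I + K{\left(3,1 \right)}\right) 7 = \left(-4 + \sqrt{1 + 3}\right) 7 = \left(-4 + \sqrt{4}\right) 7 = \left(-4 + 2\right) 7 = \left(-2\right) 7 = -14$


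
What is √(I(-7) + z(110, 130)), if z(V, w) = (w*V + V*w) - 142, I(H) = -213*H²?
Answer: √18021 ≈ 134.24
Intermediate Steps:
z(V, w) = -142 + 2*V*w (z(V, w) = (V*w + V*w) - 142 = 2*V*w - 142 = -142 + 2*V*w)
√(I(-7) + z(110, 130)) = √(-213*(-7)² + (-142 + 2*110*130)) = √(-213*49 + (-142 + 28600)) = √(-10437 + 28458) = √18021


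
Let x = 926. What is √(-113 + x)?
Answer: √813 ≈ 28.513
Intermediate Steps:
√(-113 + x) = √(-113 + 926) = √813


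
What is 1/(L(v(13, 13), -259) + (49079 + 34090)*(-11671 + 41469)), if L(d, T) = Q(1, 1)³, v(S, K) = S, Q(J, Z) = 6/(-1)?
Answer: 1/2478269646 ≈ 4.0351e-10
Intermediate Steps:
Q(J, Z) = -6 (Q(J, Z) = 6*(-1) = -6)
L(d, T) = -216 (L(d, T) = (-6)³ = -216)
1/(L(v(13, 13), -259) + (49079 + 34090)*(-11671 + 41469)) = 1/(-216 + (49079 + 34090)*(-11671 + 41469)) = 1/(-216 + 83169*29798) = 1/(-216 + 2478269862) = 1/2478269646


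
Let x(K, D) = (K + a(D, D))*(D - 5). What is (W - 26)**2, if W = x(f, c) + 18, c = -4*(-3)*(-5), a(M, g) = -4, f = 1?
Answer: 34969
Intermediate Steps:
c = -60 (c = 12*(-5) = -60)
x(K, D) = (-5 + D)*(-4 + K) (x(K, D) = (K - 4)*(D - 5) = (-4 + K)*(-5 + D) = (-5 + D)*(-4 + K))
W = 213 (W = (20 - 5*1 - 4*(-60) - 60*1) + 18 = (20 - 5 + 240 - 60) + 18 = 195 + 18 = 213)
(W - 26)**2 = (213 - 26)**2 = 187**2 = 34969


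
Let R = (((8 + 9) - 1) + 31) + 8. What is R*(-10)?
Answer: -550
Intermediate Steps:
R = 55 (R = ((17 - 1) + 31) + 8 = (16 + 31) + 8 = 47 + 8 = 55)
R*(-10) = 55*(-10) = -550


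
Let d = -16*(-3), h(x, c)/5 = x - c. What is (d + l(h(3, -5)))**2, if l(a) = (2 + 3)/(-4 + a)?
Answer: 3003289/1296 ≈ 2317.4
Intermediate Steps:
h(x, c) = -5*c + 5*x (h(x, c) = 5*(x - c) = -5*c + 5*x)
l(a) = 5/(-4 + a)
d = 48
(d + l(h(3, -5)))**2 = (48 + 5/(-4 + (-5*(-5) + 5*3)))**2 = (48 + 5/(-4 + (25 + 15)))**2 = (48 + 5/(-4 + 40))**2 = (48 + 5/36)**2 = (1733/36)**2 = 3003289/1296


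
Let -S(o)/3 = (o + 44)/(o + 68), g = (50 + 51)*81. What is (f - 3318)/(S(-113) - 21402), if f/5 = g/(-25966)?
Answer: 430980465/2779218878 ≈ 0.15507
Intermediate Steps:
g = 8181 (g = 101*81 = 8181)
f = -40905/25966 (f = 5*(8181/(-25966)) = 5*(8181*(-1/25966)) = 5*(-8181/25966) = -40905/25966 ≈ -1.5753)
S(o) = -3*(44 + o)/(68 + o) (S(o) = -3*(o + 44)/(o + 68) = -3*(44 + o)/(68 + o))
(f - 3318)/(S(-113) - 21402) = (-40905/25966 - 3318)/(3*(-44 - 1*(-113))/(68 - 113) - 21402) = -86196093/(25966*(3*(-44 + 113)/(-45) - 21402)) = -86196093/(25966*(3*(-1/45)*69 - 21402)) = -86196093/(25966*(-23/5 - 21402)) = -86196093/(25966*(-107033/5)) = -86196093/25966*(-5/107033) = 430980465/2779218878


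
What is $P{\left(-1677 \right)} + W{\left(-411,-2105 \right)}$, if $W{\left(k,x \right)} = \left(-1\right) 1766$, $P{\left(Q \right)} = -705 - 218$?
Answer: $-2689$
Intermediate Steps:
$P{\left(Q \right)} = -923$ ($P{\left(Q \right)} = -705 - 218 = -923$)
$W{\left(k,x \right)} = -1766$
$P{\left(-1677 \right)} + W{\left(-411,-2105 \right)} = -923 - 1766 = -2689$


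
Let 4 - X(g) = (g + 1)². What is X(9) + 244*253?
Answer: 61636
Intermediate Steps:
X(g) = 4 - (1 + g)² (X(g) = 4 - (g + 1)² = 4 - (1 + g)²)
X(9) + 244*253 = (4 - (1 + 9)²) + 244*253 = (4 - 1*10²) + 61732 = (4 - 1*100) + 61732 = (4 - 100) + 61732 = -96 + 61732 = 61636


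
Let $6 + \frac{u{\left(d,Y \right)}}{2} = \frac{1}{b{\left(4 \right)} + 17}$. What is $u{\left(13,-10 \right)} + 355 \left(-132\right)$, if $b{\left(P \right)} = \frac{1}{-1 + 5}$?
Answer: $- \frac{3234160}{69} \approx -46872.0$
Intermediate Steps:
$b{\left(P \right)} = \frac{1}{4}$
$u{\left(d,Y \right)} = - \frac{820}{69}$ ($u{\left(d,Y \right)} = -12 + \frac{2}{\frac{1}{4} + 17} = -12 + \frac{2}{\frac{69}{4}} = -12 + 2 \cdot \frac{4}{69} = -12 + \frac{8}{69} = - \frac{820}{69}$)
$u{\left(13,-10 \right)} + 355 \left(-132\right) = - \frac{820}{69} + 355 \left(-132\right) = - \frac{820}{69} - 46860 = - \frac{3234160}{69}$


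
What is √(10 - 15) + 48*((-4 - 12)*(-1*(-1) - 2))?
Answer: 768 + I*√5 ≈ 768.0 + 2.2361*I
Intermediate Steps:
√(10 - 15) + 48*((-4 - 12)*(-1*(-1) - 2)) = √(-5) + 48*(-16*(1 - 2)) = I*√5 + 48*(-16*(-1)) = I*√5 + 48*16 = I*√5 + 768 = 768 + I*√5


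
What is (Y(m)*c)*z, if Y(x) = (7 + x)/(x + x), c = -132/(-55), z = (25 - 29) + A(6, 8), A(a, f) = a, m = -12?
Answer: 1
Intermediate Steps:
z = 2 (z = (25 - 29) + 6 = -4 + 6 = 2)
c = 12/5 (c = -132*(-1/55) = 12/5 ≈ 2.4000)
Y(x) = (7 + x)/(2*x) (Y(x) = (7 + x)/((2*x)) = (7 + x)*(1/(2*x)) = (7 + x)/(2*x))
(Y(m)*c)*z = (((½)*(7 - 12)/(-12))*(12/5))*2 = (((½)*(-1/12)*(-5))*(12/5))*2 = ((5/24)*(12/5))*2 = (½)*2 = 1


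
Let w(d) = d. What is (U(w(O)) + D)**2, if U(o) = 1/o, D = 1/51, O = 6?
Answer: 361/10404 ≈ 0.034698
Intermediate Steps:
D = 1/51 ≈ 0.019608
(U(w(O)) + D)**2 = (1/6 + 1/51)**2 = (19/102)**2 = 361/10404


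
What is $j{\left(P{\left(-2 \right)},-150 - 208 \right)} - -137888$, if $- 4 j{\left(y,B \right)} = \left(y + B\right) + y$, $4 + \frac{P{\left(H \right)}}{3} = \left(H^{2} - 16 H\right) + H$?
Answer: $\frac{275865}{2} \approx 1.3793 \cdot 10^{5}$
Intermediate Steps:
$P{\left(H \right)} = -12 - 45 H + 3 H^{2}$ ($P{\left(H \right)} = -12 + 3 \left(\left(H^{2} - 16 H\right) + H\right) = -12 + 3 \left(H^{2} - 15 H\right) = -12 + \left(- 45 H + 3 H^{2}\right) = -12 - 45 H + 3 H^{2}$)
$j{\left(y,B \right)} = - \frac{y}{2} - \frac{B}{4}$ ($j{\left(y,B \right)} = - \frac{\left(y + B\right) + y}{4} = - \frac{\left(B + y\right) + y}{4} = - \frac{B + 2 y}{4} = - \frac{y}{2} - \frac{B}{4}$)
$j{\left(P{\left(-2 \right)},-150 - 208 \right)} - -137888 = \left(- \frac{-12 - -90 + 3 \left(-2\right)^{2}}{2} - \frac{-150 - 208}{4}\right) - -137888 = \left(- \frac{-12 + 90 + 3 \cdot 4}{2} - - \frac{179}{2}\right) + 137888 = \left(- \frac{-12 + 90 + 12}{2} + \frac{179}{2}\right) + 137888 = \left(\left(- \frac{1}{2}\right) 90 + \frac{179}{2}\right) + 137888 = \left(-45 + \frac{179}{2}\right) + 137888 = \frac{89}{2} + 137888 = \frac{275865}{2}$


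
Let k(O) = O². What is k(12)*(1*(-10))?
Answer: -1440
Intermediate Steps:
k(12)*(1*(-10)) = 12²*(1*(-10)) = 144*(-10) = -1440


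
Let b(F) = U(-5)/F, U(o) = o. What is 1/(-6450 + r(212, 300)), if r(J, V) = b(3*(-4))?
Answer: -12/77395 ≈ -0.00015505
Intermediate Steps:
b(F) = -5/F
r(J, V) = 5/12 (r(J, V) = -5/(3*(-4)) = -5/(-12) = -5*(-1/12) = 5/12)
1/(-6450 + r(212, 300)) = 1/(-6450 + 5/12) = 1/(-77395/12) = -12/77395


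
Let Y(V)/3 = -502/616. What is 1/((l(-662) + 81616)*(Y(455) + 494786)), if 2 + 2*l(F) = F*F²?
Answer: -308/22093551234901915 ≈ -1.3941e-14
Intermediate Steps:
Y(V) = -753/308 (Y(V) = 3*(-502/616) = 3*(-502*1/616) = 3*(-251/308) = -753/308)
l(F) = -1 + F³/2 (l(F) = -1 + (F*F²)/2 = -1 + F³/2)
1/((l(-662) + 81616)*(Y(455) + 494786)) = 1/(((-1 + (½)*(-662)³) + 81616)*(-753/308 + 494786)) = 1/(((-1 + (½)*(-290117528)) + 81616)*(152393335/308)) = 1/(((-1 - 145058764) + 81616)*(152393335/308)) = 1/((-145058765 + 81616)*(152393335/308)) = 1/(-144977149*152393335/308) = 1/(-22093551234901915/308) = -308/22093551234901915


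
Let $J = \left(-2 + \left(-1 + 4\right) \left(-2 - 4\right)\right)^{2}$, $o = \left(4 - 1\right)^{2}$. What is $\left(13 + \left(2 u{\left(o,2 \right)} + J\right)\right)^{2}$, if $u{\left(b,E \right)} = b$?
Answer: $185761$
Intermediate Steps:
$o = 9$ ($o = 3^{2} = 9$)
$J = 400$ ($J = \left(-2 + 3 \left(-6\right)\right)^{2} = \left(-2 - 18\right)^{2} = \left(-20\right)^{2} = 400$)
$\left(13 + \left(2 u{\left(o,2 \right)} + J\right)\right)^{2} = \left(13 + \left(2 \cdot 9 + 400\right)\right)^{2} = \left(13 + \left(18 + 400\right)\right)^{2} = \left(13 + 418\right)^{2} = 431^{2} = 185761$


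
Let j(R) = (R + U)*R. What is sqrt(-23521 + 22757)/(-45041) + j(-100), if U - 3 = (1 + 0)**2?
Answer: 9600 - 2*I*sqrt(191)/45041 ≈ 9600.0 - 0.00061368*I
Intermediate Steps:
U = 4 (U = 3 + (1 + 0)**2 = 3 + 1**2 = 3 + 1 = 4)
j(R) = R*(4 + R) (j(R) = (R + 4)*R = (4 + R)*R = R*(4 + R))
sqrt(-23521 + 22757)/(-45041) + j(-100) = sqrt(-23521 + 22757)/(-45041) - 100*(4 - 100) = sqrt(-764)*(-1/45041) - 100*(-96) = (2*I*sqrt(191))*(-1/45041) + 9600 = -2*I*sqrt(191)/45041 + 9600 = 9600 - 2*I*sqrt(191)/45041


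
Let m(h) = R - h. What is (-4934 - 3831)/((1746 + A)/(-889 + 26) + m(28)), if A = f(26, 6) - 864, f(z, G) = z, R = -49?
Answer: 7564195/67359 ≈ 112.30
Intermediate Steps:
m(h) = -49 - h
A = -838 (A = 26 - 864 = -838)
(-4934 - 3831)/((1746 + A)/(-889 + 26) + m(28)) = (-4934 - 3831)/((1746 - 838)/(-889 + 26) + (-49 - 1*28)) = -8765/(908/(-863) + (-49 - 28)) = -8765/(908*(-1/863) - 77) = -8765/(-908/863 - 77) = -8765/(-67359/863) = -8765*(-863/67359) = 7564195/67359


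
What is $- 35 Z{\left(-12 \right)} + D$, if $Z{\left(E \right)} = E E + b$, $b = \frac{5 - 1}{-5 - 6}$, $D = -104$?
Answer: $- \frac{56444}{11} \approx -5131.3$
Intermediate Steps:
$b = - \frac{4}{11}$ ($b = \frac{4}{-11} = 4 \left(- \frac{1}{11}\right) = - \frac{4}{11} \approx -0.36364$)
$Z{\left(E \right)} = - \frac{4}{11} + E^{2}$ ($Z{\left(E \right)} = E E - \frac{4}{11} = E^{2} - \frac{4}{11} = - \frac{4}{11} + E^{2}$)
$- 35 Z{\left(-12 \right)} + D = - 35 \left(- \frac{4}{11} + \left(-12\right)^{2}\right) - 104 = - 35 \left(- \frac{4}{11} + 144\right) - 104 = \left(-35\right) \frac{1580}{11} - 104 = - \frac{55300}{11} - 104 = - \frac{56444}{11}$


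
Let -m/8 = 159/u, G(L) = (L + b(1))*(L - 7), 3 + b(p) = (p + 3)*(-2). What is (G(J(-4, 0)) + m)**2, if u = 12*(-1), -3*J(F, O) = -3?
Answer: 27556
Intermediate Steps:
J(F, O) = 1 (J(F, O) = -1/3*(-3) = 1)
b(p) = -9 - 2*p (b(p) = -3 + (p + 3)*(-2) = -3 + (3 + p)*(-2) = -3 + (-6 - 2*p) = -9 - 2*p)
u = -12
G(L) = (-11 + L)*(-7 + L) (G(L) = (L + (-9 - 2*1))*(L - 7) = (L + (-9 - 2))*(-7 + L) = (L - 11)*(-7 + L) = (-11 + L)*(-7 + L))
m = 106 (m = -1272/(-12) = -1272*(-1)/12 = -8*(-53/4) = 106)
(G(J(-4, 0)) + m)**2 = ((77 + 1**2 - 18*1) + 106)**2 = ((77 + 1 - 18) + 106)**2 = (60 + 106)**2 = 166**2 = 27556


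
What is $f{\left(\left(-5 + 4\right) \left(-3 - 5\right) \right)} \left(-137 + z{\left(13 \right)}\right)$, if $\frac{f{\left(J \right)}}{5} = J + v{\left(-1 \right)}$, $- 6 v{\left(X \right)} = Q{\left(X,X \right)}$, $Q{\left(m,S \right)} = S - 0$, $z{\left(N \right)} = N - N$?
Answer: $- \frac{33565}{6} \approx -5594.2$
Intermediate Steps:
$z{\left(N \right)} = 0$
$Q{\left(m,S \right)} = S$ ($Q{\left(m,S \right)} = S + 0 = S$)
$v{\left(X \right)} = - \frac{X}{6}$
$f{\left(J \right)} = \frac{5}{6} + 5 J$ ($f{\left(J \right)} = 5 \left(J - - \frac{1}{6}\right) = 5 \left(J + \frac{1}{6}\right) = 5 \left(\frac{1}{6} + J\right) = \frac{5}{6} + 5 J$)
$f{\left(\left(-5 + 4\right) \left(-3 - 5\right) \right)} \left(-137 + z{\left(13 \right)}\right) = \left(\frac{5}{6} + 5 \left(-5 + 4\right) \left(-3 - 5\right)\right) \left(-137 + 0\right) = \left(\frac{5}{6} + 5 \left(\left(-1\right) \left(-8\right)\right)\right) \left(-137\right) = \left(\frac{5}{6} + 5 \cdot 8\right) \left(-137\right) = \left(\frac{5}{6} + 40\right) \left(-137\right) = \frac{245}{6} \left(-137\right) = - \frac{33565}{6}$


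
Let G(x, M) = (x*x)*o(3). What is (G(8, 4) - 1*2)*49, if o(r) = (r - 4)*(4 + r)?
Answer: -22050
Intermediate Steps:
o(r) = (-4 + r)*(4 + r)
G(x, M) = -7*x² (G(x, M) = (x*x)*(-16 + 3²) = x²*(-16 + 9) = x²*(-7) = -7*x²)
(G(8, 4) - 1*2)*49 = (-7*8² - 1*2)*49 = (-7*64 - 2)*49 = (-448 - 2)*49 = -450*49 = -22050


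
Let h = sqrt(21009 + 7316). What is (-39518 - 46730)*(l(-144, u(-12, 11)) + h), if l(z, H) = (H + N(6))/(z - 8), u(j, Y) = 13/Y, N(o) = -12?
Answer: -1282939/209 - 431240*sqrt(1133) ≈ -1.4522e+7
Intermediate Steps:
h = 5*sqrt(1133) (h = sqrt(28325) = 5*sqrt(1133) ≈ 168.30)
l(z, H) = (-12 + H)/(-8 + z) (l(z, H) = (H - 12)/(z - 8) = (-12 + H)/(-8 + z))
(-39518 - 46730)*(l(-144, u(-12, 11)) + h) = (-39518 - 46730)*((-12 + 13/11)/(-8 - 144) + 5*sqrt(1133)) = -86248*((-12 + 13*(1/11))/(-152) + 5*sqrt(1133)) = -86248*(-(-12 + 13/11)/152 + 5*sqrt(1133)) = -86248*(-1/152*(-119/11) + 5*sqrt(1133)) = -86248*(119/1672 + 5*sqrt(1133)) = -1282939/209 - 431240*sqrt(1133)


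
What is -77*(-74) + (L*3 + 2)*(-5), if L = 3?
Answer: 5643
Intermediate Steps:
-77*(-74) + (L*3 + 2)*(-5) = -77*(-74) + (3*3 + 2)*(-5) = 5698 + (9 + 2)*(-5) = 5698 + 11*(-5) = 5698 - 55 = 5643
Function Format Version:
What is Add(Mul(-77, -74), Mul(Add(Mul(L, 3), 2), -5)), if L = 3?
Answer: 5643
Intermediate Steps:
Add(Mul(-77, -74), Mul(Add(Mul(L, 3), 2), -5)) = Add(Mul(-77, -74), Mul(Add(Mul(3, 3), 2), -5)) = Add(5698, Mul(Add(9, 2), -5)) = Add(5698, Mul(11, -5)) = Add(5698, -55) = 5643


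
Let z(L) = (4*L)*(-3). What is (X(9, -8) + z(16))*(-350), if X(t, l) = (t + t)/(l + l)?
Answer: 270375/4 ≈ 67594.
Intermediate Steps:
X(t, l) = t/l (X(t, l) = (2*t)/((2*l)) = (2*t)*(1/(2*l)) = t/l)
z(L) = -12*L
(X(9, -8) + z(16))*(-350) = (9/(-8) - 12*16)*(-350) = (9*(-1/8) - 192)*(-350) = (-9/8 - 192)*(-350) = -1545/8*(-350) = 270375/4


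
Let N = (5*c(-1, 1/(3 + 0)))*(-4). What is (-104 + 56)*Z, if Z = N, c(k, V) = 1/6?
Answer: 160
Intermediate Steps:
c(k, V) = ⅙
N = -10/3 (N = (5*(⅙))*(-4) = (⅚)*(-4) = -10/3 ≈ -3.3333)
Z = -10/3 ≈ -3.3333
(-104 + 56)*Z = (-104 + 56)*(-10/3) = -48*(-10/3) = 160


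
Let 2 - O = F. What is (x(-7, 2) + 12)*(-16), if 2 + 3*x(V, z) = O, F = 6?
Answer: -160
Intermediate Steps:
O = -4 (O = 2 - 1*6 = 2 - 6 = -4)
x(V, z) = -2 (x(V, z) = -2/3 + (1/3)*(-4) = -2/3 - 4/3 = -2)
(x(-7, 2) + 12)*(-16) = (-2 + 12)*(-16) = 10*(-16) = -160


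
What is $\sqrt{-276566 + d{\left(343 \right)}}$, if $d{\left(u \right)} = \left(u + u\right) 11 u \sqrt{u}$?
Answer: $\sqrt{-276566 + 18117946 \sqrt{7}} \approx 6903.5$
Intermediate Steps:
$d{\left(u \right)} = 22 u^{\frac{5}{2}}$ ($d{\left(u \right)} = 2 u 11 u \sqrt{u} = 22 u u \sqrt{u} = 22 u^{2} \sqrt{u} = 22 u^{\frac{5}{2}}$)
$\sqrt{-276566 + d{\left(343 \right)}} = \sqrt{-276566 + 22 \cdot 343^{\frac{5}{2}}} = \sqrt{-276566 + 22 \cdot 823543 \sqrt{7}} = \sqrt{-276566 + 18117946 \sqrt{7}}$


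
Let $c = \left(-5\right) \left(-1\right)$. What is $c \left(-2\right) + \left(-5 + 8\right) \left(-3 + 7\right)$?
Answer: $2$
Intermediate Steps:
$c = 5$
$c \left(-2\right) + \left(-5 + 8\right) \left(-3 + 7\right) = 5 \left(-2\right) + \left(-5 + 8\right) \left(-3 + 7\right) = -10 + 3 \cdot 4 = -10 + 12 = 2$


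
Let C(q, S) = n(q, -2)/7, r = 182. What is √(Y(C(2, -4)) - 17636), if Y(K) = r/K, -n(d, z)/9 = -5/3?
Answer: I*√3948990/15 ≈ 132.48*I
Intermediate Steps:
n(d, z) = 15 (n(d, z) = -(-45)/3 = -9*(-5/3) = 15)
C(q, S) = 15/7
Y(K) = 182/K
√(Y(C(2, -4)) - 17636) = √(182/(15/7) - 17636) = √(182*(7/15) - 17636) = √(1274/15 - 17636) = √(-263266/15) = I*√3948990/15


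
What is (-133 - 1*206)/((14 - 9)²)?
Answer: -339/25 ≈ -13.560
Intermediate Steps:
(-133 - 1*206)/((14 - 9)²) = (-133 - 206)/(5²) = -339/25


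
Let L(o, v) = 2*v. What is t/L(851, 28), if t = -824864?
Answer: -103108/7 ≈ -14730.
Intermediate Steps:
t/L(851, 28) = -824864/(2*28) = -824864/56 = -824864*1/56 = -103108/7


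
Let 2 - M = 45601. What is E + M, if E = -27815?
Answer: -73414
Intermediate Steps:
M = -45599 (M = 2 - 1*45601 = 2 - 45601 = -45599)
E + M = -27815 - 45599 = -73414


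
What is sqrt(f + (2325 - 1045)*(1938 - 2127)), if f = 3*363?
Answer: 3*I*sqrt(26759) ≈ 490.75*I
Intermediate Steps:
f = 1089
sqrt(f + (2325 - 1045)*(1938 - 2127)) = sqrt(1089 + (2325 - 1045)*(1938 - 2127)) = sqrt(1089 + 1280*(-189)) = sqrt(1089 - 241920) = sqrt(-240831) = 3*I*sqrt(26759)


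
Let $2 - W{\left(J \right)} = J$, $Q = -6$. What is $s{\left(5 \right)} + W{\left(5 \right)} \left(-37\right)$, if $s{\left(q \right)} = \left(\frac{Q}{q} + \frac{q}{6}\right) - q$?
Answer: $\frac{3169}{30} \approx 105.63$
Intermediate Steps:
$W{\left(J \right)} = 2 - J$
$s{\left(q \right)} = - \frac{6}{q} - \frac{5 q}{6}$ ($s{\left(q \right)} = \left(- \frac{6}{q} + \frac{q}{6}\right) - q = - \frac{6}{q} - \frac{5 q}{6}$)
$s{\left(5 \right)} + W{\left(5 \right)} \left(-37\right) = \left(- \frac{6}{5} - \frac{25}{6}\right) + \left(2 - 5\right) \left(-37\right) = \left(\left(-6\right) \frac{1}{5} - \frac{25}{6}\right) + \left(2 - 5\right) \left(-37\right) = \left(- \frac{6}{5} - \frac{25}{6}\right) - -111 = - \frac{161}{30} + 111 = \frac{3169}{30}$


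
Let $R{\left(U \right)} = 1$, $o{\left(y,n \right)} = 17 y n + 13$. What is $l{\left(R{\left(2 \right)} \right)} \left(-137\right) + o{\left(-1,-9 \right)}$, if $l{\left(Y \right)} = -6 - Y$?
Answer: $1125$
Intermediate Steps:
$o{\left(y,n \right)} = 13 + 17 n y$ ($o{\left(y,n \right)} = 17 n y + 13 = 13 + 17 n y$)
$l{\left(R{\left(2 \right)} \right)} \left(-137\right) + o{\left(-1,-9 \right)} = \left(-6 - 1\right) \left(-137\right) + \left(13 + 17 \left(-9\right) \left(-1\right)\right) = \left(-6 - 1\right) \left(-137\right) + \left(13 + 153\right) = \left(-7\right) \left(-137\right) + 166 = 959 + 166 = 1125$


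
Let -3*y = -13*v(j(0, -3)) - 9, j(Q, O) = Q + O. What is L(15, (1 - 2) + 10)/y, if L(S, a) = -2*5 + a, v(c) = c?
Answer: ⅒ ≈ 0.10000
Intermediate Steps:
j(Q, O) = O + Q
L(S, a) = -10 + a
y = -10 (y = -(-13*(-3 + 0) - 9)/3 = -(-13*(-3) - 9)/3 = -(39 - 9)/3 = -⅓*30 = -10)
L(15, (1 - 2) + 10)/y = (-10 + ((1 - 2) + 10))/(-10) = (-10 + (-1 + 10))*(-⅒) = (-10 + 9)*(-⅒) = -1*(-⅒) = ⅒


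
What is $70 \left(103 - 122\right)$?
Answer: $-1330$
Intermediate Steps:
$70 \left(103 - 122\right) = 70 \left(-19\right) = -1330$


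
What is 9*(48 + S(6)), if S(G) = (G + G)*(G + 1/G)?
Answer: 1098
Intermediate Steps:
S(G) = 2*G*(G + 1/G) (S(G) = (2*G)*(G + 1/G) = 2*G*(G + 1/G))
9*(48 + S(6)) = 9*(48 + (2 + 2*6²)) = 9*(48 + (2 + 2*36)) = 9*(48 + (2 + 72)) = 9*(48 + 74) = 9*122 = 1098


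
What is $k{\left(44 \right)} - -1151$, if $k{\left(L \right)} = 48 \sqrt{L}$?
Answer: $1151 + 96 \sqrt{11} \approx 1469.4$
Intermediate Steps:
$k{\left(44 \right)} - -1151 = 48 \sqrt{44} - -1151 = 48 \cdot 2 \sqrt{11} + 1151 = 96 \sqrt{11} + 1151 = 1151 + 96 \sqrt{11}$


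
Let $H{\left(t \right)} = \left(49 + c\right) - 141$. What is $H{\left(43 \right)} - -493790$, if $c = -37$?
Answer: $493661$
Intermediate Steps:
$H{\left(t \right)} = -129$ ($H{\left(t \right)} = \left(49 - 37\right) - 141 = 12 - 141 = -129$)
$H{\left(43 \right)} - -493790 = -129 - -493790 = -129 + 493790 = 493661$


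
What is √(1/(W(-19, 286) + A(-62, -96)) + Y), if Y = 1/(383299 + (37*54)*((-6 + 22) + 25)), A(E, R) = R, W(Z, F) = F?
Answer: √41137897180610/88391230 ≈ 0.072562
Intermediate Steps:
Y = 1/465217 (Y = 1/(383299 + 1998*(16 + 25)) = 1/(383299 + 1998*41) = 1/(383299 + 81918) = 1/465217 ≈ 2.1495e-6)
√(1/(W(-19, 286) + A(-62, -96)) + Y) = √(1/(286 - 96) + 1/465217) = √(1/190 + 1/465217) = √(465407/88391230) = √41137897180610/88391230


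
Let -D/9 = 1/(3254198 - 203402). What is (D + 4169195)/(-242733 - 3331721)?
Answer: -4239787809737/3634976655128 ≈ -1.1664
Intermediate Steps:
D = -3/1016932 (D = -9/(3254198 - 203402) = -9/3050796 = -9*1/3050796 = -3/1016932 ≈ -2.9501e-6)
(D + 4169195)/(-242733 - 3331721) = (-3/1016932 + 4169195)/(-242733 - 3331721) = (4239787809737/1016932)/(-3574454) = (4239787809737/1016932)*(-1/3574454) = -4239787809737/3634976655128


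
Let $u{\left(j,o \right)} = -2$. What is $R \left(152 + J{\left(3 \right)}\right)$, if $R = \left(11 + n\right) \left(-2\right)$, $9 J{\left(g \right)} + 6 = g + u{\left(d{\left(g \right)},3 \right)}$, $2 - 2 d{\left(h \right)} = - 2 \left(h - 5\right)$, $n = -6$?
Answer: $- \frac{13630}{9} \approx -1514.4$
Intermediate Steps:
$d{\left(h \right)} = -4 + h$ ($d{\left(h \right)} = 1 - \frac{\left(-2\right) \left(h - 5\right)}{2} = 1 - \frac{\left(-2\right) \left(-5 + h\right)}{2} = 1 - \frac{10 - 2 h}{2} = 1 + \left(-5 + h\right) = -4 + h$)
$J{\left(g \right)} = - \frac{8}{9} + \frac{g}{9}$ ($J{\left(g \right)} = - \frac{2}{3} + \frac{g - 2}{9} = - \frac{2}{3} + \frac{-2 + g}{9} = - \frac{2}{3} + \left(- \frac{2}{9} + \frac{g}{9}\right) = - \frac{8}{9} + \frac{g}{9}$)
$R = -10$ ($R = \left(11 - 6\right) \left(-2\right) = 5 \left(-2\right) = -10$)
$R \left(152 + J{\left(3 \right)}\right) = - 10 \left(152 + \left(- \frac{8}{9} + \frac{1}{9} \cdot 3\right)\right) = - 10 \left(152 + \left(- \frac{8}{9} + \frac{1}{3}\right)\right) = - 10 \left(152 - \frac{5}{9}\right) = \left(-10\right) \frac{1363}{9} = - \frac{13630}{9}$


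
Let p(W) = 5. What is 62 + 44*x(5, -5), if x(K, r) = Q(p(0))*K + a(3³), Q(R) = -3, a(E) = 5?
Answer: -378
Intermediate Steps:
x(K, r) = 5 - 3*K (x(K, r) = -3*K + 5 = 5 - 3*K)
62 + 44*x(5, -5) = 62 + 44*(5 - 3*5) = 62 + 44*(5 - 15) = 62 + 44*(-10) = 62 - 440 = -378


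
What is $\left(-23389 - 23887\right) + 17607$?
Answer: $-29669$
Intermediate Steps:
$\left(-23389 - 23887\right) + 17607 = -47276 + 17607 = -29669$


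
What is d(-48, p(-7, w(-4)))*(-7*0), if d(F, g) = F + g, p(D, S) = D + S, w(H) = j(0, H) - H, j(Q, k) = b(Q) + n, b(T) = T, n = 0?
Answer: 0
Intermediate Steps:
j(Q, k) = Q (j(Q, k) = Q + 0 = Q)
w(H) = -H (w(H) = 0 - H = -H)
d(-48, p(-7, w(-4)))*(-7*0) = (-48 + (-7 - 1*(-4)))*(-7*0) = (-48 + (-7 + 4))*0 = (-48 - 3)*0 = -51*0 = 0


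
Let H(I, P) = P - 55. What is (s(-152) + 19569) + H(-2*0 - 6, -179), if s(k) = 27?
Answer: 19362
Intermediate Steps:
H(I, P) = -55 + P
(s(-152) + 19569) + H(-2*0 - 6, -179) = (27 + 19569) + (-55 - 179) = 19596 - 234 = 19362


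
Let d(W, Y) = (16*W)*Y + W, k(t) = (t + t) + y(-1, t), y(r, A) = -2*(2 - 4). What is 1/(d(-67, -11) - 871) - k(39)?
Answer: -890027/10854 ≈ -82.000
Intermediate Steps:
y(r, A) = 4 (y(r, A) = -2*(-2) = 4)
k(t) = 4 + 2*t (k(t) = (t + t) + 4 = 2*t + 4 = 4 + 2*t)
d(W, Y) = W + 16*W*Y (d(W, Y) = 16*W*Y + W = W + 16*W*Y)
1/(d(-67, -11) - 871) - k(39) = 1/(-67*(1 + 16*(-11)) - 871) - (4 + 2*39) = 1/(-67*(1 - 176) - 871) - (4 + 78) = 1/(-67*(-175) - 871) - 1*82 = 1/(11725 - 871) - 82 = 1/10854 - 82 = -890027/10854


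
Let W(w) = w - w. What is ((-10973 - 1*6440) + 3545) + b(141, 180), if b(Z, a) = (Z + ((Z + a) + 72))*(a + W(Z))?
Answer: 82252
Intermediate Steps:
W(w) = 0
b(Z, a) = a*(72 + a + 2*Z) (b(Z, a) = (Z + ((Z + a) + 72))*(a + 0) = (Z + (72 + Z + a))*a = (72 + a + 2*Z)*a = a*(72 + a + 2*Z))
((-10973 - 1*6440) + 3545) + b(141, 180) = ((-10973 - 1*6440) + 3545) + 180*(72 + 180 + 2*141) = ((-10973 - 6440) + 3545) + 180*(72 + 180 + 282) = (-17413 + 3545) + 180*534 = -13868 + 96120 = 82252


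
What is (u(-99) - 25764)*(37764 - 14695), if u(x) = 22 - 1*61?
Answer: -595249407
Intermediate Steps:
u(x) = -39 (u(x) = 22 - 61 = -39)
(u(-99) - 25764)*(37764 - 14695) = (-39 - 25764)*(37764 - 14695) = -25803*23069 = -595249407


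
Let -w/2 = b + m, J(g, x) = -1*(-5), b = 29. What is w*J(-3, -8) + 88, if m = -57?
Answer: 368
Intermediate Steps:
J(g, x) = 5
w = 56 (w = -2*(29 - 57) = -2*(-28) = 56)
w*J(-3, -8) + 88 = 56*5 + 88 = 280 + 88 = 368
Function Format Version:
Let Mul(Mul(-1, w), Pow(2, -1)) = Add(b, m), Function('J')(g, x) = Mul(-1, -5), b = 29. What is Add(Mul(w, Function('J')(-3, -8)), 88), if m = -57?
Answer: 368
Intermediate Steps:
Function('J')(g, x) = 5
w = 56 (w = Mul(-2, Add(29, -57)) = Mul(-2, -28) = 56)
Add(Mul(w, Function('J')(-3, -8)), 88) = Add(Mul(56, 5), 88) = Add(280, 88) = 368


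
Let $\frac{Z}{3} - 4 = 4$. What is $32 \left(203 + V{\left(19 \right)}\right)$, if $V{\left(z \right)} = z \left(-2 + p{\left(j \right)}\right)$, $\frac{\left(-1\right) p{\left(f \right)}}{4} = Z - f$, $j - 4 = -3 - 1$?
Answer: $-53088$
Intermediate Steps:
$Z = 24$ ($Z = 12 + 3 \cdot 4 = 12 + 12 = 24$)
$j = 0$ ($j = 4 - 4 = 0$)
$p{\left(f \right)} = -96 + 4 f$ ($p{\left(f \right)} = - 4 \left(24 - f\right) = -96 + 4 f$)
$V{\left(z \right)} = - 98 z$ ($V{\left(z \right)} = z \left(-2 + \left(-96 + 4 \cdot 0\right)\right) = z \left(-2 + \left(-96 + 0\right)\right) = z \left(-2 - 96\right) = z \left(-98\right) = - 98 z$)
$32 \left(203 + V{\left(19 \right)}\right) = 32 \left(203 - 1862\right) = 32 \left(-1659\right) = -53088$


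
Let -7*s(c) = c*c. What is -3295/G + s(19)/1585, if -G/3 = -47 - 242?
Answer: -36871012/9619365 ≈ -3.8330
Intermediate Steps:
G = 867 (G = -3*(-47 - 242) = -3*(-289) = 867)
s(c) = -c²/7 (s(c) = -c*c/7 = -c²/7)
-3295/G + s(19)/1585 = -3295/867 - ⅐*19²/1585 = -3295*1/867 - ⅐*361*(1/1585) = -3295/867 - 361/7*1/1585 = -3295/867 - 361/11095 = -36871012/9619365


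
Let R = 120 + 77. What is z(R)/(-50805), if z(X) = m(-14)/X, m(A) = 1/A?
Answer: 1/140120190 ≈ 7.1367e-9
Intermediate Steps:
R = 197
z(X) = -1/(14*X) (z(X) = 1/((-14)*X) = -1/(14*X))
z(R)/(-50805) = -1/14/197/(-50805) = -1/14*1/197*(-1/50805) = -1/2758*(-1/50805) = 1/140120190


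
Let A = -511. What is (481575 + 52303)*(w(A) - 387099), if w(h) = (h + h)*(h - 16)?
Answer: 80879847610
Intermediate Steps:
w(h) = 2*h*(-16 + h) (w(h) = (2*h)*(-16 + h) = 2*h*(-16 + h))
(481575 + 52303)*(w(A) - 387099) = (481575 + 52303)*(2*(-511)*(-16 - 511) - 387099) = 533878*(2*(-511)*(-527) - 387099) = 533878*(538594 - 387099) = 533878*151495 = 80879847610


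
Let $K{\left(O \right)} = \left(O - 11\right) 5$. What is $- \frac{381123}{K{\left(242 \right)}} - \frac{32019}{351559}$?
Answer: $- \frac{3436518018}{10411555} \approx -330.07$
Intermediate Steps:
$K{\left(O \right)} = -55 + 5 O$ ($K{\left(O \right)} = \left(-11 + O\right) 5 = -55 + 5 O$)
$- \frac{381123}{K{\left(242 \right)}} - \frac{32019}{351559} = - \frac{381123}{-55 + 5 \cdot 242} - \frac{32019}{351559} = - \frac{381123}{-55 + 1210} - \frac{2463}{27043} = - \frac{381123}{1155} - \frac{2463}{27043} = \left(-381123\right) \frac{1}{1155} - \frac{2463}{27043} = - \frac{127041}{385} - \frac{2463}{27043} = - \frac{3436518018}{10411555}$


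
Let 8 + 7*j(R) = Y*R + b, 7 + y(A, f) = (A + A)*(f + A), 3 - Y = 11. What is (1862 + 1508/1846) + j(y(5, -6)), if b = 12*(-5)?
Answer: 930648/497 ≈ 1872.5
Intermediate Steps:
Y = -8 (Y = 3 - 1*11 = 3 - 11 = -8)
b = -60
y(A, f) = -7 + 2*A*(A + f) (y(A, f) = -7 + (A + A)*(f + A) = -7 + (2*A)*(A + f) = -7 + 2*A*(A + f))
j(R) = -68/7 - 8*R/7 (j(R) = -8/7 + (-8*R - 60)/7 = -8/7 + (-60 - 8*R)/7 = -8/7 + (-60/7 - 8*R/7) = -68/7 - 8*R/7)
(1862 + 1508/1846) + j(y(5, -6)) = (1862 + 1508/1846) + (-68/7 - 8*(-7 + 2*5**2 + 2*5*(-6))/7) = (1862 + 1508*(1/1846)) + (-68/7 - 8*(-7 + 2*25 - 60)/7) = (1862 + 58/71) + (-68/7 - 8*(-7 + 50 - 60)/7) = 132260/71 + (-68/7 - 8/7*(-17)) = 132260/71 + (-68/7 + 136/7) = 132260/71 + 68/7 = 930648/497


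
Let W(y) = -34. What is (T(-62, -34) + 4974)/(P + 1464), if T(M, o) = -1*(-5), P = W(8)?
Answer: 383/110 ≈ 3.4818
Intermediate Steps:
P = -34
T(M, o) = 5
(T(-62, -34) + 4974)/(P + 1464) = (5 + 4974)/(-34 + 1464) = 4979/1430 = 4979*(1/1430) = 383/110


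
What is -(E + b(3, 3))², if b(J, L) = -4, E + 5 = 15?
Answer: -36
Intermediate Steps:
E = 10 (E = -5 + 15 = 10)
-(E + b(3, 3))² = -(10 - 4)² = -1*6² = -1*36 = -36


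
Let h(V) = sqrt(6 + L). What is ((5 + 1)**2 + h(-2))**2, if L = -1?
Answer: (36 + sqrt(5))**2 ≈ 1462.0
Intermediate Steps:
h(V) = sqrt(5) (h(V) = sqrt(6 - 1) = sqrt(5))
((5 + 1)**2 + h(-2))**2 = ((5 + 1)**2 + sqrt(5))**2 = (6**2 + sqrt(5))**2 = (36 + sqrt(5))**2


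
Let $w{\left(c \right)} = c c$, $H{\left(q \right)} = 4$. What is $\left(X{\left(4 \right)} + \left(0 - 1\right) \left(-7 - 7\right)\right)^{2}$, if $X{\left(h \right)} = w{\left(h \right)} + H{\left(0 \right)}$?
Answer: $1156$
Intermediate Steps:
$w{\left(c \right)} = c^{2}$
$X{\left(h \right)} = 4 + h^{2}$ ($X{\left(h \right)} = h^{2} + 4 = 4 + h^{2}$)
$\left(X{\left(4 \right)} + \left(0 - 1\right) \left(-7 - 7\right)\right)^{2} = \left(\left(4 + 4^{2}\right) + \left(0 - 1\right) \left(-7 - 7\right)\right)^{2} = \left(\left(4 + 16\right) - -14\right)^{2} = \left(20 + 14\right)^{2} = 34^{2} = 1156$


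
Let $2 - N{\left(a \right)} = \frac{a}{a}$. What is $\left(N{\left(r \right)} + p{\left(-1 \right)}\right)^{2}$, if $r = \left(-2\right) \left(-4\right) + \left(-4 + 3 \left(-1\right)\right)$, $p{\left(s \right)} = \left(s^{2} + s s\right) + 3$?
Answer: $36$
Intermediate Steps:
$p{\left(s \right)} = 3 + 2 s^{2}$ ($p{\left(s \right)} = \left(s^{2} + s^{2}\right) + 3 = 2 s^{2} + 3 = 3 + 2 s^{2}$)
$r = 1$ ($r = 8 - 7 = 1$)
$N{\left(a \right)} = 1$ ($N{\left(a \right)} = 2 - \frac{a}{a} = 2 - 1 = 1$)
$\left(N{\left(r \right)} + p{\left(-1 \right)}\right)^{2} = \left(1 + \left(3 + 2 \left(-1\right)^{2}\right)\right)^{2} = \left(1 + \left(3 + 2 \cdot 1\right)\right)^{2} = \left(1 + \left(3 + 2\right)\right)^{2} = \left(1 + 5\right)^{2} = 6^{2} = 36$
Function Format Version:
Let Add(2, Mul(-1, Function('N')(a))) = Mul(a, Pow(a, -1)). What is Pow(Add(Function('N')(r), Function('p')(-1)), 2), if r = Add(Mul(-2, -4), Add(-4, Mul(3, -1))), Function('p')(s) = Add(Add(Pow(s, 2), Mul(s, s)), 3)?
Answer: 36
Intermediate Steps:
Function('p')(s) = Add(3, Mul(2, Pow(s, 2))) (Function('p')(s) = Add(Add(Pow(s, 2), Pow(s, 2)), 3) = Add(Mul(2, Pow(s, 2)), 3) = Add(3, Mul(2, Pow(s, 2))))
r = 1 (r = Add(8, Add(-4, -3)) = Add(8, -7) = 1)
Function('N')(a) = 1 (Function('N')(a) = Add(2, Mul(-1, Mul(a, Pow(a, -1)))) = Add(2, Mul(-1, 1)) = Add(2, -1) = 1)
Pow(Add(Function('N')(r), Function('p')(-1)), 2) = Pow(Add(1, Add(3, Mul(2, Pow(-1, 2)))), 2) = Pow(Add(1, Add(3, Mul(2, 1))), 2) = Pow(Add(1, Add(3, 2)), 2) = Pow(Add(1, 5), 2) = Pow(6, 2) = 36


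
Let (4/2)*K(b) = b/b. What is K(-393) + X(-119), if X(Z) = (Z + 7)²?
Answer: 25089/2 ≈ 12545.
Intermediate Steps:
K(b) = ½ (K(b) = (b/b)/2 = (½)*1 = ½)
X(Z) = (7 + Z)²
K(-393) + X(-119) = ½ + (7 - 119)² = ½ + (-112)² = ½ + 12544 = 25089/2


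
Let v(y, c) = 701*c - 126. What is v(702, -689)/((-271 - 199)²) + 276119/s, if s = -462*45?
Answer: -1420772959/91850220 ≈ -15.468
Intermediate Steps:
v(y, c) = -126 + 701*c
s = -20790
v(702, -689)/((-271 - 199)²) + 276119/s = (-126 + 701*(-689))/((-271 - 199)²) + 276119/(-20790) = (-126 - 482989)/((-470)²) + 276119*(-1/20790) = -483115/220900 - 276119/20790 = -483115*1/220900 - 276119/20790 = -96623/44180 - 276119/20790 = -1420772959/91850220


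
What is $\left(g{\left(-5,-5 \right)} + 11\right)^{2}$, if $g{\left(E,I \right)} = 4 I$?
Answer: $81$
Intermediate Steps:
$\left(g{\left(-5,-5 \right)} + 11\right)^{2} = \left(4 \left(-5\right) + 11\right)^{2} = \left(-20 + 11\right)^{2} = \left(-9\right)^{2} = 81$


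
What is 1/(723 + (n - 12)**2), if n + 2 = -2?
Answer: 1/979 ≈ 0.0010215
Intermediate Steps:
n = -4 (n = -2 - 2 = -4)
1/(723 + (n - 12)**2) = 1/(723 + (-4 - 12)**2) = 1/(723 + (-16)**2) = 1/(723 + 256) = 1/979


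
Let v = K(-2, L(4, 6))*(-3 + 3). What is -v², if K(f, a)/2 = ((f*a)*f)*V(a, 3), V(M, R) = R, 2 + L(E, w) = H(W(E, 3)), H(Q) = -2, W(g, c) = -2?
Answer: 0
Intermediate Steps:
L(E, w) = -4 (L(E, w) = -2 - 2 = -4)
K(f, a) = 6*a*f² (K(f, a) = 2*(((f*a)*f)*3) = 2*(((a*f)*f)*3) = 2*((a*f²)*3) = 2*(3*a*f²) = 6*a*f²)
v = 0 (v = (6*(-4)*(-2)²)*(-3 + 3) = (6*(-4)*4)*0 = -96*0 = 0)
-v² = -1*0² = -1*0 = 0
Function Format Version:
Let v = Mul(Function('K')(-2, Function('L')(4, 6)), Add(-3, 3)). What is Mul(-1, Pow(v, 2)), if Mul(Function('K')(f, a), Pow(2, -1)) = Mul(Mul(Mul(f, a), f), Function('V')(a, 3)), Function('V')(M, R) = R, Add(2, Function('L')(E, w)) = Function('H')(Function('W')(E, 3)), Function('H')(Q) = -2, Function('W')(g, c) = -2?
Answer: 0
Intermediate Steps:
Function('L')(E, w) = -4 (Function('L')(E, w) = Add(-2, -2) = -4)
Function('K')(f, a) = Mul(6, a, Pow(f, 2)) (Function('K')(f, a) = Mul(2, Mul(Mul(Mul(f, a), f), 3)) = Mul(2, Mul(Mul(Mul(a, f), f), 3)) = Mul(2, Mul(Mul(a, Pow(f, 2)), 3)) = Mul(2, Mul(3, a, Pow(f, 2))) = Mul(6, a, Pow(f, 2)))
v = 0 (v = Mul(Mul(6, -4, Pow(-2, 2)), Add(-3, 3)) = Mul(Mul(6, -4, 4), 0) = Mul(-96, 0) = 0)
Mul(-1, Pow(v, 2)) = Mul(-1, Pow(0, 2)) = Mul(-1, 0) = 0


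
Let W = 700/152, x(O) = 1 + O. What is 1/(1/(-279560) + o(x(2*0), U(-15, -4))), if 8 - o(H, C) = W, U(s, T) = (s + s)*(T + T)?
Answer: 5311640/18031601 ≈ 0.29457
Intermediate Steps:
U(s, T) = 4*T*s (U(s, T) = (2*s)*(2*T) = 4*T*s)
W = 175/38 (W = 700*(1/152) = 175/38 ≈ 4.6053)
o(H, C) = 129/38 (o(H, C) = 8 - 1*175/38 = 8 - 175/38 = 129/38)
1/(1/(-279560) + o(x(2*0), U(-15, -4))) = 1/(1/(-279560) + 129/38) = 1/(-1/279560 + 129/38) = 1/(18031601/5311640) = 5311640/18031601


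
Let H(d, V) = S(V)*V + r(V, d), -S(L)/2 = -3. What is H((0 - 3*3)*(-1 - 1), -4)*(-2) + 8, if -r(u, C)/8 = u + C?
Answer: 280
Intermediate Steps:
S(L) = 6 (S(L) = -2*(-3) = 6)
r(u, C) = -8*C - 8*u (r(u, C) = -8*(u + C) = -8*(C + u) = -8*C - 8*u)
H(d, V) = -8*d - 2*V (H(d, V) = 6*V + (-8*d - 8*V) = 6*V + (-8*V - 8*d) = -8*d - 2*V)
H((0 - 3*3)*(-1 - 1), -4)*(-2) + 8 = (-8*(0 - 3*3)*(-1 - 1) - 2*(-4))*(-2) + 8 = (-8*(0 - 9)*(-2) + 8)*(-2) + 8 = (-(-72)*(-2) + 8)*(-2) + 8 = (-8*18 + 8)*(-2) + 8 = (-144 + 8)*(-2) + 8 = -136*(-2) + 8 = 272 + 8 = 280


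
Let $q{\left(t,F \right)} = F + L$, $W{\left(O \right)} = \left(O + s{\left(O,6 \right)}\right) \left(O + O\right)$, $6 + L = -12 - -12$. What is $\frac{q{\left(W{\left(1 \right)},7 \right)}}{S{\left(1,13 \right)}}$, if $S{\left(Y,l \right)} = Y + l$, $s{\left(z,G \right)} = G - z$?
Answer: $\frac{1}{14} \approx 0.071429$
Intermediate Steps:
$L = -6$ ($L = -6 - 0 = -6 + \left(-12 + 12\right) = -6 + 0 = -6$)
$W{\left(O \right)} = 12 O$ ($W{\left(O \right)} = \left(O - \left(-6 + O\right)\right) \left(O + O\right) = 6 \cdot 2 O = 12 O$)
$q{\left(t,F \right)} = -6 + F$ ($q{\left(t,F \right)} = F - 6 = -6 + F$)
$\frac{q{\left(W{\left(1 \right)},7 \right)}}{S{\left(1,13 \right)}} = \frac{-6 + 7}{1 + 13} = 1 \cdot \frac{1}{14} = \frac{1}{14}$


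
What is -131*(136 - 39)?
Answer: -12707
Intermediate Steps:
-131*(136 - 39) = -131*97 = -12707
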